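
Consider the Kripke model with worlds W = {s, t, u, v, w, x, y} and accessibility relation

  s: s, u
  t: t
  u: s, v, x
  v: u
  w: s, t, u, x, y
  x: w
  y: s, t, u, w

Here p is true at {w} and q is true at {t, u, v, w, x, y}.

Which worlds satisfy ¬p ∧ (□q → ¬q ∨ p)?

{s, u, y}

s: ¬p is T, □q → ¬q ∨ p is T. ✓
t: ¬p is T, □q → ¬q ∨ p is F. ✗
u: ¬p is T, □q → ¬q ∨ p is T. ✓
v: ¬p is T, □q → ¬q ∨ p is F. ✗
w: ¬p is F, □q → ¬q ∨ p is T. ✗
x: ¬p is T, □q → ¬q ∨ p is F. ✗
y: ¬p is T, □q → ¬q ∨ p is T. ✓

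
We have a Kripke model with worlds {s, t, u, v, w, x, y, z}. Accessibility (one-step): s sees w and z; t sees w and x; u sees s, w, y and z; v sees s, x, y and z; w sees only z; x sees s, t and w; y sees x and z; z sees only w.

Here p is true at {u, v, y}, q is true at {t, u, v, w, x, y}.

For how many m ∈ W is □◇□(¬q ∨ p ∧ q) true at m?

s: successors {w, z}; ◇□(¬q ∨ p ∧ q) there: w:F, z:T. ✗
t: successors {w, x}; ◇□(¬q ∨ p ∧ q) there: w:F, x:T. ✗
u: successors {s, w, y, z}; ◇□(¬q ∨ p ∧ q) there: s:T, w:F, y:F, z:T. ✗
v: successors {s, x, y, z}; ◇□(¬q ∨ p ∧ q) there: s:T, x:T, y:F, z:T. ✗
w: successors {z}; ◇□(¬q ∨ p ∧ q) there: z:T. ✓
x: successors {s, t, w}; ◇□(¬q ∨ p ∧ q) there: s:T, t:T, w:F. ✗
y: successors {x, z}; ◇□(¬q ∨ p ∧ q) there: x:T, z:T. ✓
z: successors {w}; ◇□(¬q ∨ p ∧ q) there: w:F. ✗
Satisfying worlds: {w, y}.

2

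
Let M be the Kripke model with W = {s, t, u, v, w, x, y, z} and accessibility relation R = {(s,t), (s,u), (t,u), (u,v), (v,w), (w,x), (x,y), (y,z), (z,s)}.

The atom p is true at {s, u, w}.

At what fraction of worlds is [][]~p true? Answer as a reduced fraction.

1/2

s: successors {t, u}; []~p there: t:F, u:T. ✗
t: successors {u}; []~p there: u:T. ✓
u: successors {v}; []~p there: v:F. ✗
v: successors {w}; []~p there: w:T. ✓
w: successors {x}; []~p there: x:T. ✓
x: successors {y}; []~p there: y:T. ✓
y: successors {z}; []~p there: z:F. ✗
z: successors {s}; []~p there: s:F. ✗
That's 4 of 8 worlds, so 4/8 = 1/2.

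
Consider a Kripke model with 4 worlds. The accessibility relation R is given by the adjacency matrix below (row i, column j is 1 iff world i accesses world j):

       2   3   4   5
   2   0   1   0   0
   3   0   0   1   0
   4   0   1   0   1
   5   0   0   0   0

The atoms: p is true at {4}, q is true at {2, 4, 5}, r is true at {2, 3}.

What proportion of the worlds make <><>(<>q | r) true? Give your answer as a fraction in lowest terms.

3/4

2: successors {3}; <>(<>q | r) there: 3:T. ✓
3: successors {4}; <>(<>q | r) there: 4:T. ✓
4: successors {3, 5}; <>(<>q | r) there: 3:T, 5:F. ✓
5: no successors, so <><>(<>q | r) fails. ✗
That's 3 of 4 worlds, so 3/4.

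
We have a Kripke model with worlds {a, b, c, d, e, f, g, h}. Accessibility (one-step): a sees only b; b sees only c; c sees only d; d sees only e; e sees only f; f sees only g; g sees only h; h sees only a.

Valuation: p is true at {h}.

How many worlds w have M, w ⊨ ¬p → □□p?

2

a: ¬p is T, □□p is F. ✗
b: ¬p is T, □□p is F. ✗
c: ¬p is T, □□p is F. ✗
d: ¬p is T, □□p is F. ✗
e: ¬p is T, □□p is F. ✗
f: ¬p is T, □□p is T. ✓
g: ¬p is T, □□p is F. ✗
h: ¬p is F, □□p is F. ✓
Satisfying worlds: {f, h}.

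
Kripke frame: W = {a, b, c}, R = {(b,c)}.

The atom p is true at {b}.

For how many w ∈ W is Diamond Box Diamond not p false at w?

2

a: no successors, so Diamond Box Diamond not p fails. ✗
b: successors {c}; Box Diamond not p there: c:T. ✓
c: no successors, so Diamond Box Diamond not p fails. ✗
Satisfying worlds: {b}.
So Diamond Box Diamond not p fails at the other 2 worlds.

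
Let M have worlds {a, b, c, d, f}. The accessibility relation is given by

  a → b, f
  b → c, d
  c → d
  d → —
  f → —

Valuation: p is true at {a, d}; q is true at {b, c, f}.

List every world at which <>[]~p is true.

{a, b, c}

a: successors {b, f}; []~p there: b:F, f:T. ✓
b: successors {c, d}; []~p there: c:F, d:T. ✓
c: successors {d}; []~p there: d:T. ✓
d: no successors, so <>[]~p fails. ✗
f: no successors, so <>[]~p fails. ✗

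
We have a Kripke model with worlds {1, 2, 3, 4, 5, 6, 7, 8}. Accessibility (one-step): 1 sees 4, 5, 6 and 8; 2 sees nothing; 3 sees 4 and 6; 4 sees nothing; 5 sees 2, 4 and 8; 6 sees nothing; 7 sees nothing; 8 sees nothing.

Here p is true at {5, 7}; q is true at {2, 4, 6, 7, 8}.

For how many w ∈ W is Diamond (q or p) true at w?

3

1: successors {4, 5, 6, 8}; q or p there: 4:T, 5:T, 6:T, 8:T. ✓
2: no successors, so Diamond (q or p) fails. ✗
3: successors {4, 6}; q or p there: 4:T, 6:T. ✓
4: no successors, so Diamond (q or p) fails. ✗
5: successors {2, 4, 8}; q or p there: 2:T, 4:T, 8:T. ✓
6: no successors, so Diamond (q or p) fails. ✗
7: no successors, so Diamond (q or p) fails. ✗
8: no successors, so Diamond (q or p) fails. ✗
Satisfying worlds: {1, 3, 5}.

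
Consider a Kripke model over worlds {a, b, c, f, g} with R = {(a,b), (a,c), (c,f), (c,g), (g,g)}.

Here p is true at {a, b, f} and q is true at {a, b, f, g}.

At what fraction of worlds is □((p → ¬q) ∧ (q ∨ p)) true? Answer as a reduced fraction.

3/5

a: successors {b, c}; (p → ¬q) ∧ (q ∨ p) there: b:F, c:F. ✗
b: no successors, so □((p → ¬q) ∧ (q ∨ p)) holds vacuously. ✓
c: successors {f, g}; (p → ¬q) ∧ (q ∨ p) there: f:F, g:T. ✗
f: no successors, so □((p → ¬q) ∧ (q ∨ p)) holds vacuously. ✓
g: successors {g}; (p → ¬q) ∧ (q ∨ p) there: g:T. ✓
That's 3 of 5 worlds, so 3/5.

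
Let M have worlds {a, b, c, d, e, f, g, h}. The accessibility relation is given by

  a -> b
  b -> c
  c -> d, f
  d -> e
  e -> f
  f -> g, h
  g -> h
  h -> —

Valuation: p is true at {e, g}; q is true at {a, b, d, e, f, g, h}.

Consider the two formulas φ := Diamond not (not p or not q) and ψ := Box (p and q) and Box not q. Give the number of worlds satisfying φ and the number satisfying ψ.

2 and 1

For Diamond not (not p or not q):
a: successors {b}; not (not p or not q) there: b:F. ✗
b: successors {c}; not (not p or not q) there: c:F. ✗
c: successors {d, f}; not (not p or not q) there: d:F, f:F. ✗
d: successors {e}; not (not p or not q) there: e:T. ✓
e: successors {f}; not (not p or not q) there: f:F. ✗
f: successors {g, h}; not (not p or not q) there: g:T, h:F. ✓
g: successors {h}; not (not p or not q) there: h:F. ✗
h: no successors, so Diamond not (not p or not q) fails. ✗
— 2 worlds.
For Box (p and q) and Box not q:
a: Box (p and q) is F, Box not q is F. ✗
b: Box (p and q) is F, Box not q is T. ✗
c: Box (p and q) is F, Box not q is F. ✗
d: Box (p and q) is T, Box not q is F. ✗
e: Box (p and q) is F, Box not q is F. ✗
f: Box (p and q) is F, Box not q is F. ✗
g: Box (p and q) is F, Box not q is F. ✗
h: Box (p and q) is T, Box not q is T. ✓
— 1 world.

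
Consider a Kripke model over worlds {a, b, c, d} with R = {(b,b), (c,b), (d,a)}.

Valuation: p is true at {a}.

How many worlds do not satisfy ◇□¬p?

1

a: no successors, so ◇□¬p fails. ✗
b: successors {b}; □¬p there: b:T. ✓
c: successors {b}; □¬p there: b:T. ✓
d: successors {a}; □¬p there: a:T. ✓
Satisfying worlds: {b, c, d}.
So ◇□¬p fails at the other 1 world.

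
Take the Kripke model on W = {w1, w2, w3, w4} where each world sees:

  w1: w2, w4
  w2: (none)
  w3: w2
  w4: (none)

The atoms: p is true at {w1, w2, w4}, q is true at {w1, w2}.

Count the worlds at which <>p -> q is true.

3

w1: <>p is T, q is T. ✓
w2: <>p is F, q is T. ✓
w3: <>p is T, q is F. ✗
w4: <>p is F, q is F. ✓
Satisfying worlds: {w1, w2, w4}.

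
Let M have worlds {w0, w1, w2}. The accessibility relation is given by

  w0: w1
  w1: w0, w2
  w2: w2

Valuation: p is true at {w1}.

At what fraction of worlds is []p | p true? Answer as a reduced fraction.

w0: []p is T, p is F. ✓
w1: []p is F, p is T. ✓
w2: []p is F, p is F. ✗
That's 2 of 3 worlds, so 2/3.

2/3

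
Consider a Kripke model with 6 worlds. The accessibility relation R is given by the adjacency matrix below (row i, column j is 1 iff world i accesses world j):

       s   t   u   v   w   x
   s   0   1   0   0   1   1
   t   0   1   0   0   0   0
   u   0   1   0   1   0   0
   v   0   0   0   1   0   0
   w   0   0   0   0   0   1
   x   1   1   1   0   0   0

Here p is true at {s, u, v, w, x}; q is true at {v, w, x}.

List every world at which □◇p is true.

s: successors {t, w, x}; ◇p there: t:F, w:T, x:T. ✗
t: successors {t}; ◇p there: t:F. ✗
u: successors {t, v}; ◇p there: t:F, v:T. ✗
v: successors {v}; ◇p there: v:T. ✓
w: successors {x}; ◇p there: x:T. ✓
x: successors {s, t, u}; ◇p there: s:T, t:F, u:T. ✗

{v, w}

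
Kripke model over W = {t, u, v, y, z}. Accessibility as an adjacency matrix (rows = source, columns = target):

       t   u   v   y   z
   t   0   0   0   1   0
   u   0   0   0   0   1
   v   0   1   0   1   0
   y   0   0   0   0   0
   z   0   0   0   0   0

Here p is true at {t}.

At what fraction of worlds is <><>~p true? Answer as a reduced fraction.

1/5

t: successors {y}; <>~p there: y:F. ✗
u: successors {z}; <>~p there: z:F. ✗
v: successors {u, y}; <>~p there: u:T, y:F. ✓
y: no successors, so <><>~p fails. ✗
z: no successors, so <><>~p fails. ✗
That's 1 of 5 worlds, so 1/5.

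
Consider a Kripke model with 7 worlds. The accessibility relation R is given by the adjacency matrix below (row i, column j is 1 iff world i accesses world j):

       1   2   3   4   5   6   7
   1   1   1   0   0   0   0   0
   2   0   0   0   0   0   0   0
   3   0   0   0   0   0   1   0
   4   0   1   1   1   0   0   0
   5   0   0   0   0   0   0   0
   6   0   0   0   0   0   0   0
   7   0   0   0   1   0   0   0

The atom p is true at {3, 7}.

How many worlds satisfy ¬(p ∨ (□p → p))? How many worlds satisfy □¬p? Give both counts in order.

For ¬(p ∨ (□p → p)):
1: p ∨ (□p → p) is T. ✗
2: p ∨ (□p → p) is F. ✓
3: p ∨ (□p → p) is T. ✗
4: p ∨ (□p → p) is T. ✗
5: p ∨ (□p → p) is F. ✓
6: p ∨ (□p → p) is F. ✓
7: p ∨ (□p → p) is T. ✗
— 3 worlds.
For □¬p:
1: successors {1, 2}; ¬p there: 1:T, 2:T. ✓
2: no successors, so □¬p holds vacuously. ✓
3: successors {6}; ¬p there: 6:T. ✓
4: successors {2, 3, 4}; ¬p there: 2:T, 3:F, 4:T. ✗
5: no successors, so □¬p holds vacuously. ✓
6: no successors, so □¬p holds vacuously. ✓
7: successors {4}; ¬p there: 4:T. ✓
— 6 worlds.

3 and 6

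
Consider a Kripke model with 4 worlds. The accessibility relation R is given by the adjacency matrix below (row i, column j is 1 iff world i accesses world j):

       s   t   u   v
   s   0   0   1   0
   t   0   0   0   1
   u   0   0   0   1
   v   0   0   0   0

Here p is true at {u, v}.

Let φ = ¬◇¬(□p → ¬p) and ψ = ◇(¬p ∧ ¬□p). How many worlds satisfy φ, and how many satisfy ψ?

1 and 0

For ¬◇¬(□p → ¬p):
s: ◇¬(□p → ¬p) is T. ✗
t: ◇¬(□p → ¬p) is T. ✗
u: ◇¬(□p → ¬p) is T. ✗
v: ◇¬(□p → ¬p) is F. ✓
— 1 world.
For ◇(¬p ∧ ¬□p):
s: successors {u}; ¬p ∧ ¬□p there: u:F. ✗
t: successors {v}; ¬p ∧ ¬□p there: v:F. ✗
u: successors {v}; ¬p ∧ ¬□p there: v:F. ✗
v: no successors, so ◇(¬p ∧ ¬□p) fails. ✗
— 0 worlds.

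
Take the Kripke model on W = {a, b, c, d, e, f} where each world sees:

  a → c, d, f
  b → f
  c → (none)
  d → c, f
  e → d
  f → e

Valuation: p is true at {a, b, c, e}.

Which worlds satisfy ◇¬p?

a: successors {c, d, f}; ¬p there: c:F, d:T, f:T. ✓
b: successors {f}; ¬p there: f:T. ✓
c: no successors, so ◇¬p fails. ✗
d: successors {c, f}; ¬p there: c:F, f:T. ✓
e: successors {d}; ¬p there: d:T. ✓
f: successors {e}; ¬p there: e:F. ✗

{a, b, d, e}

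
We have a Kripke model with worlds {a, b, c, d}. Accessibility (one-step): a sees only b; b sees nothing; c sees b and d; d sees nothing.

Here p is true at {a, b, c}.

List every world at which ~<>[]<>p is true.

{b, d}

a: <>[]<>p is T. ✗
b: <>[]<>p is F. ✓
c: <>[]<>p is T. ✗
d: <>[]<>p is F. ✓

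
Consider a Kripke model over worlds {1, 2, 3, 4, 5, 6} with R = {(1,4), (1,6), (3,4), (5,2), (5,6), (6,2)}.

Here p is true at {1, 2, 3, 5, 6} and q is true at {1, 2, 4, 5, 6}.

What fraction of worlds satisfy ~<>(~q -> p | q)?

1/3

1: <>(~q -> p | q) is T. ✗
2: <>(~q -> p | q) is F. ✓
3: <>(~q -> p | q) is T. ✗
4: <>(~q -> p | q) is F. ✓
5: <>(~q -> p | q) is T. ✗
6: <>(~q -> p | q) is T. ✗
That's 2 of 6 worlds, so 2/6 = 1/3.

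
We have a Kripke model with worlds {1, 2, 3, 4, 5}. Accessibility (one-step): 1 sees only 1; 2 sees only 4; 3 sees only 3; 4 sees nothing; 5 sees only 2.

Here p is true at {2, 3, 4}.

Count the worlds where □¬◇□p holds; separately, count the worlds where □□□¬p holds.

3 and 4

For □¬◇□p:
1: successors {1}; ¬◇□p there: 1:T. ✓
2: successors {4}; ¬◇□p there: 4:T. ✓
3: successors {3}; ¬◇□p there: 3:F. ✗
4: no successors, so □¬◇□p holds vacuously. ✓
5: successors {2}; ¬◇□p there: 2:F. ✗
— 3 worlds.
For □□□¬p:
1: successors {1}; □□¬p there: 1:T. ✓
2: successors {4}; □□¬p there: 4:T. ✓
3: successors {3}; □□¬p there: 3:F. ✗
4: no successors, so □□□¬p holds vacuously. ✓
5: successors {2}; □□¬p there: 2:T. ✓
— 4 worlds.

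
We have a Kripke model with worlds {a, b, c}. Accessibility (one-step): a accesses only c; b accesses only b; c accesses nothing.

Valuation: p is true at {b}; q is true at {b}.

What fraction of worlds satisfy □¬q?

a: successors {c}; ¬q there: c:T. ✓
b: successors {b}; ¬q there: b:F. ✗
c: no successors, so □¬q holds vacuously. ✓
That's 2 of 3 worlds, so 2/3.

2/3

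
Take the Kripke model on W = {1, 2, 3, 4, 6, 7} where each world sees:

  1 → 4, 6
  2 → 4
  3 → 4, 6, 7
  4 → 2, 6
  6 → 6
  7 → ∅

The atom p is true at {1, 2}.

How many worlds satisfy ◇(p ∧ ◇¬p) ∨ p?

1: ◇(p ∧ ◇¬p) is F, p is T. ✓
2: ◇(p ∧ ◇¬p) is F, p is T. ✓
3: ◇(p ∧ ◇¬p) is F, p is F. ✗
4: ◇(p ∧ ◇¬p) is T, p is F. ✓
6: ◇(p ∧ ◇¬p) is F, p is F. ✗
7: ◇(p ∧ ◇¬p) is F, p is F. ✗
Satisfying worlds: {1, 2, 4}.

3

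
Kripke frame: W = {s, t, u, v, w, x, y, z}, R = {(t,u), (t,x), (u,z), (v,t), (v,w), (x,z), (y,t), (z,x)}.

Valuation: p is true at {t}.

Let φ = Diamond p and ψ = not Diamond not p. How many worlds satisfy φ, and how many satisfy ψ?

For Diamond p:
s: no successors, so Diamond p fails. ✗
t: successors {u, x}; p there: u:F, x:F. ✗
u: successors {z}; p there: z:F. ✗
v: successors {t, w}; p there: t:T, w:F. ✓
w: no successors, so Diamond p fails. ✗
x: successors {z}; p there: z:F. ✗
y: successors {t}; p there: t:T. ✓
z: successors {x}; p there: x:F. ✗
— 2 worlds.
For not Diamond not p:
s: Diamond not p is F. ✓
t: Diamond not p is T. ✗
u: Diamond not p is T. ✗
v: Diamond not p is T. ✗
w: Diamond not p is F. ✓
x: Diamond not p is T. ✗
y: Diamond not p is F. ✓
z: Diamond not p is T. ✗
— 3 worlds.

2 and 3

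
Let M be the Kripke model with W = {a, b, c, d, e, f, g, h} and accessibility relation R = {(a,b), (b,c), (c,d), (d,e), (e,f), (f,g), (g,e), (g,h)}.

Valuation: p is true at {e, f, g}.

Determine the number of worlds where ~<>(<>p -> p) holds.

2

a: <>(<>p -> p) is T. ✗
b: <>(<>p -> p) is T. ✗
c: <>(<>p -> p) is F. ✓
d: <>(<>p -> p) is T. ✗
e: <>(<>p -> p) is T. ✗
f: <>(<>p -> p) is T. ✗
g: <>(<>p -> p) is T. ✗
h: <>(<>p -> p) is F. ✓
Satisfying worlds: {c, h}.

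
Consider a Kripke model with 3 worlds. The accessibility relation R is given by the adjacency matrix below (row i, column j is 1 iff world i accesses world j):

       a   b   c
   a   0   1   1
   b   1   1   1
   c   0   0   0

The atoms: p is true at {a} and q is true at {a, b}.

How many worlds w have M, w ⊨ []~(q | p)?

1

a: successors {b, c}; ~(q | p) there: b:F, c:T. ✗
b: successors {a, b, c}; ~(q | p) there: a:F, b:F, c:T. ✗
c: no successors, so []~(q | p) holds vacuously. ✓
Satisfying worlds: {c}.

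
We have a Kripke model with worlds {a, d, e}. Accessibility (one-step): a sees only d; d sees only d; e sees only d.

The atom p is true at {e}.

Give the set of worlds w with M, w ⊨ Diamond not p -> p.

a: Diamond not p is T, p is F. ✗
d: Diamond not p is T, p is F. ✗
e: Diamond not p is T, p is T. ✓

{e}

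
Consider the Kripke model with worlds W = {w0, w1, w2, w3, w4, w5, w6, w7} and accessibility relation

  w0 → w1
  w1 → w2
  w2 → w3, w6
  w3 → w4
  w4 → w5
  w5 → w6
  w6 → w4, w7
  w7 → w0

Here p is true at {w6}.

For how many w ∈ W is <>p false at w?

6

w0: successors {w1}; p there: w1:F. ✗
w1: successors {w2}; p there: w2:F. ✗
w2: successors {w3, w6}; p there: w3:F, w6:T. ✓
w3: successors {w4}; p there: w4:F. ✗
w4: successors {w5}; p there: w5:F. ✗
w5: successors {w6}; p there: w6:T. ✓
w6: successors {w4, w7}; p there: w4:F, w7:F. ✗
w7: successors {w0}; p there: w0:F. ✗
Satisfying worlds: {w2, w5}.
So <>p fails at the other 6 worlds.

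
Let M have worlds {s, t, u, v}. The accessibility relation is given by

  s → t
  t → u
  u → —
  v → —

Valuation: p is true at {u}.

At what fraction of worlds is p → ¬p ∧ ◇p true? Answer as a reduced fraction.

3/4

s: p is F, ¬p ∧ ◇p is F. ✓
t: p is F, ¬p ∧ ◇p is T. ✓
u: p is T, ¬p ∧ ◇p is F. ✗
v: p is F, ¬p ∧ ◇p is F. ✓
That's 3 of 4 worlds, so 3/4.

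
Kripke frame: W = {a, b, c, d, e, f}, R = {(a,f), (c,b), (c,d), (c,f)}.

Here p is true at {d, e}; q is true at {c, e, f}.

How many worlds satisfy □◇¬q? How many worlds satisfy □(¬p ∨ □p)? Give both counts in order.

4 and 6

For □◇¬q:
a: successors {f}; ◇¬q there: f:F. ✗
b: no successors, so □◇¬q holds vacuously. ✓
c: successors {b, d, f}; ◇¬q there: b:F, d:F, f:F. ✗
d: no successors, so □◇¬q holds vacuously. ✓
e: no successors, so □◇¬q holds vacuously. ✓
f: no successors, so □◇¬q holds vacuously. ✓
— 4 worlds.
For □(¬p ∨ □p):
a: successors {f}; ¬p ∨ □p there: f:T. ✓
b: no successors, so □(¬p ∨ □p) holds vacuously. ✓
c: successors {b, d, f}; ¬p ∨ □p there: b:T, d:T, f:T. ✓
d: no successors, so □(¬p ∨ □p) holds vacuously. ✓
e: no successors, so □(¬p ∨ □p) holds vacuously. ✓
f: no successors, so □(¬p ∨ □p) holds vacuously. ✓
— 6 worlds.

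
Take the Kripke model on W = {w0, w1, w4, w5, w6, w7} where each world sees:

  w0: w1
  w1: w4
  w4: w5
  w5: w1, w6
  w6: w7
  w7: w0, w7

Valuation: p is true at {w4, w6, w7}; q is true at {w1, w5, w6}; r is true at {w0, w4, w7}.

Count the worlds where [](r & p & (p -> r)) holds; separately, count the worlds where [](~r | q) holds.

For [](r & p & (p -> r)):
w0: successors {w1}; r & p & (p -> r) there: w1:F. ✗
w1: successors {w4}; r & p & (p -> r) there: w4:T. ✓
w4: successors {w5}; r & p & (p -> r) there: w5:F. ✗
w5: successors {w1, w6}; r & p & (p -> r) there: w1:F, w6:F. ✗
w6: successors {w7}; r & p & (p -> r) there: w7:T. ✓
w7: successors {w0, w7}; r & p & (p -> r) there: w0:F, w7:T. ✗
— 2 worlds.
For [](~r | q):
w0: successors {w1}; ~r | q there: w1:T. ✓
w1: successors {w4}; ~r | q there: w4:F. ✗
w4: successors {w5}; ~r | q there: w5:T. ✓
w5: successors {w1, w6}; ~r | q there: w1:T, w6:T. ✓
w6: successors {w7}; ~r | q there: w7:F. ✗
w7: successors {w0, w7}; ~r | q there: w0:F, w7:F. ✗
— 3 worlds.

2 and 3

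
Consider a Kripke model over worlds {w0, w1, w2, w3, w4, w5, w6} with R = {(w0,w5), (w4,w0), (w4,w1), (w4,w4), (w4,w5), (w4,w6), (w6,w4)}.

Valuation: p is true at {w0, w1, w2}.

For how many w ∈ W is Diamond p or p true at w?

w0: Diamond p is F, p is T. ✓
w1: Diamond p is F, p is T. ✓
w2: Diamond p is F, p is T. ✓
w3: Diamond p is F, p is F. ✗
w4: Diamond p is T, p is F. ✓
w5: Diamond p is F, p is F. ✗
w6: Diamond p is F, p is F. ✗
Satisfying worlds: {w0, w1, w2, w4}.

4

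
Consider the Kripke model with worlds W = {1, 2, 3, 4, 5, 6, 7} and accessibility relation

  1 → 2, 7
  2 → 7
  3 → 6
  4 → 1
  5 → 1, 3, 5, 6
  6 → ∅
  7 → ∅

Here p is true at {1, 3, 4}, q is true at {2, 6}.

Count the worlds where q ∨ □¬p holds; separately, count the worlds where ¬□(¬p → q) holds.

5 and 3

For q ∨ □¬p:
1: q is F, □¬p is T. ✓
2: q is T, □¬p is T. ✓
3: q is F, □¬p is T. ✓
4: q is F, □¬p is F. ✗
5: q is F, □¬p is F. ✗
6: q is T, □¬p is T. ✓
7: q is F, □¬p is T. ✓
— 5 worlds.
For ¬□(¬p → q):
1: □(¬p → q) is F. ✓
2: □(¬p → q) is F. ✓
3: □(¬p → q) is T. ✗
4: □(¬p → q) is T. ✗
5: □(¬p → q) is F. ✓
6: □(¬p → q) is T. ✗
7: □(¬p → q) is T. ✗
— 3 worlds.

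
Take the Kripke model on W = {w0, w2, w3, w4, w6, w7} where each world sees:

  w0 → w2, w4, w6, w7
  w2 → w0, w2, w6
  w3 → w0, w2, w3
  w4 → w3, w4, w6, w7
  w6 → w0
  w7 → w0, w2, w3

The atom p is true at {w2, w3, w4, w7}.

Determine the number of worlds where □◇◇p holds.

6

w0: successors {w2, w4, w6, w7}; ◇◇p there: w2:T, w4:T, w6:T, w7:T. ✓
w2: successors {w0, w2, w6}; ◇◇p there: w0:T, w2:T, w6:T. ✓
w3: successors {w0, w2, w3}; ◇◇p there: w0:T, w2:T, w3:T. ✓
w4: successors {w3, w4, w6, w7}; ◇◇p there: w3:T, w4:T, w6:T, w7:T. ✓
w6: successors {w0}; ◇◇p there: w0:T. ✓
w7: successors {w0, w2, w3}; ◇◇p there: w0:T, w2:T, w3:T. ✓
Satisfying worlds: {w0, w2, w3, w4, w6, w7}.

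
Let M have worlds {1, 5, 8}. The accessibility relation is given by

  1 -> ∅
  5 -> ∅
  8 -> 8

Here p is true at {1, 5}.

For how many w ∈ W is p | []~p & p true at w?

2

1: p is T, []~p & p is T. ✓
5: p is T, []~p & p is T. ✓
8: p is F, []~p & p is F. ✗
Satisfying worlds: {1, 5}.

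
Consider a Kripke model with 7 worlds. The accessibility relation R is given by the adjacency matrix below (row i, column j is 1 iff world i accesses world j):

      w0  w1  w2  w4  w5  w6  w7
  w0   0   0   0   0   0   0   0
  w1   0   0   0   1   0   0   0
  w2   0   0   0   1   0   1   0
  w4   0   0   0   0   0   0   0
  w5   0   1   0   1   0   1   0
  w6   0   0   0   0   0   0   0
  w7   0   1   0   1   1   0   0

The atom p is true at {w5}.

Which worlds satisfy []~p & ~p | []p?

w0: []~p & ~p is T, []p is T. ✓
w1: []~p & ~p is T, []p is F. ✓
w2: []~p & ~p is T, []p is F. ✓
w4: []~p & ~p is T, []p is T. ✓
w5: []~p & ~p is F, []p is F. ✗
w6: []~p & ~p is T, []p is T. ✓
w7: []~p & ~p is F, []p is F. ✗

{w0, w1, w2, w4, w6}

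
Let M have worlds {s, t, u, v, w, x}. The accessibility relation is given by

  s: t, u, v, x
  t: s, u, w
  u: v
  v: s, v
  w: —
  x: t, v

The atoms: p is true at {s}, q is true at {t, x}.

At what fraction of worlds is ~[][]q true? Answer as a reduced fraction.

s: [][]q is F. ✓
t: [][]q is F. ✓
u: [][]q is F. ✓
v: [][]q is F. ✓
w: [][]q is T. ✗
x: [][]q is F. ✓
That's 5 of 6 worlds, so 5/6.

5/6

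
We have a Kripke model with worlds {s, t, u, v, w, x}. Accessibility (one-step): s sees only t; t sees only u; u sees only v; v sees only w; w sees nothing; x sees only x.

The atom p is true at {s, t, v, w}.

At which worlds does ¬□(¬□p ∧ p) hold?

s: □(¬□p ∧ p) is T. ✗
t: □(¬□p ∧ p) is F. ✓
u: □(¬□p ∧ p) is F. ✓
v: □(¬□p ∧ p) is F. ✓
w: □(¬□p ∧ p) is T. ✗
x: □(¬□p ∧ p) is F. ✓

{t, u, v, x}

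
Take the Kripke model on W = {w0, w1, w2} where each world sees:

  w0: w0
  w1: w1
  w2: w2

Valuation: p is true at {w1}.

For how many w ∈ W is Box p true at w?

1

w0: successors {w0}; p there: w0:F. ✗
w1: successors {w1}; p there: w1:T. ✓
w2: successors {w2}; p there: w2:F. ✗
Satisfying worlds: {w1}.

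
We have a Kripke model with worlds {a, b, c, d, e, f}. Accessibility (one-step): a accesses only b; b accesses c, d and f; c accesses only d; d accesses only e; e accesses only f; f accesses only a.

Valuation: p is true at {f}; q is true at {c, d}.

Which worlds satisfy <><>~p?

{a, b, c, e, f}

a: successors {b}; <>~p there: b:T. ✓
b: successors {c, d, f}; <>~p there: c:T, d:T, f:T. ✓
c: successors {d}; <>~p there: d:T. ✓
d: successors {e}; <>~p there: e:F. ✗
e: successors {f}; <>~p there: f:T. ✓
f: successors {a}; <>~p there: a:T. ✓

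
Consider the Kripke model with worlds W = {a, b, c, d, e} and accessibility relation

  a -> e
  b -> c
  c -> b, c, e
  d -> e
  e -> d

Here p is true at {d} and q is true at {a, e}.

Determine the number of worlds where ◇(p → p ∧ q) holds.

a: successors {e}; p → p ∧ q there: e:T. ✓
b: successors {c}; p → p ∧ q there: c:T. ✓
c: successors {b, c, e}; p → p ∧ q there: b:T, c:T, e:T. ✓
d: successors {e}; p → p ∧ q there: e:T. ✓
e: successors {d}; p → p ∧ q there: d:F. ✗
Satisfying worlds: {a, b, c, d}.

4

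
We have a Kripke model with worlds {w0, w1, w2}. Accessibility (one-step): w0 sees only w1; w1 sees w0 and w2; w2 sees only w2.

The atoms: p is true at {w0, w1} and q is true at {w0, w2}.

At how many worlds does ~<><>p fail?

w0: <><>p is T. ✗
w1: <><>p is T. ✗
w2: <><>p is F. ✓
Satisfying worlds: {w2}.
So ~<><>p fails at the other 2 worlds.

2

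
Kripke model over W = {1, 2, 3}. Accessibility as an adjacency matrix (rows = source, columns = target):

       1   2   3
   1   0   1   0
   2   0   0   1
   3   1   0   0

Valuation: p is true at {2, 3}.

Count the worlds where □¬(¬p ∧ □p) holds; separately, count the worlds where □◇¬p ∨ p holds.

For □¬(¬p ∧ □p):
1: successors {2}; ¬(¬p ∧ □p) there: 2:T. ✓
2: successors {3}; ¬(¬p ∧ □p) there: 3:T. ✓
3: successors {1}; ¬(¬p ∧ □p) there: 1:F. ✗
— 2 worlds.
For □◇¬p ∨ p:
1: □◇¬p is F, p is F. ✗
2: □◇¬p is T, p is T. ✓
3: □◇¬p is F, p is T. ✓
— 2 worlds.

2 and 2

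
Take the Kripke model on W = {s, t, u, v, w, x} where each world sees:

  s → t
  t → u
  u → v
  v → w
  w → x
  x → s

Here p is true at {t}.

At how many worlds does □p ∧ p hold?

s: □p is T, p is F. ✗
t: □p is F, p is T. ✗
u: □p is F, p is F. ✗
v: □p is F, p is F. ✗
w: □p is F, p is F. ✗
x: □p is F, p is F. ✗
Satisfying worlds: ∅.

0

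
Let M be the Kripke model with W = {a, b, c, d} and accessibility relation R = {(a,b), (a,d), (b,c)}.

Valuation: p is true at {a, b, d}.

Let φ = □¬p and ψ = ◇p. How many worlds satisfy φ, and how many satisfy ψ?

3 and 1

For □¬p:
a: successors {b, d}; ¬p there: b:F, d:F. ✗
b: successors {c}; ¬p there: c:T. ✓
c: no successors, so □¬p holds vacuously. ✓
d: no successors, so □¬p holds vacuously. ✓
— 3 worlds.
For ◇p:
a: successors {b, d}; p there: b:T, d:T. ✓
b: successors {c}; p there: c:F. ✗
c: no successors, so ◇p fails. ✗
d: no successors, so ◇p fails. ✗
— 1 world.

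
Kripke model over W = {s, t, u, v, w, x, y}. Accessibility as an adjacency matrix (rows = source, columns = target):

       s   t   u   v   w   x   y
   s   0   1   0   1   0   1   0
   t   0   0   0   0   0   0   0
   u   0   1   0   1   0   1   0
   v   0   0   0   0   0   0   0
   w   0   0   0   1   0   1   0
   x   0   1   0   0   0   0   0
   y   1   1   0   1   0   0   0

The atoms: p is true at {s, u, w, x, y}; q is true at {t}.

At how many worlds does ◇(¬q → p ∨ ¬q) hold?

5

s: successors {t, v, x}; ¬q → p ∨ ¬q there: t:T, v:T, x:T. ✓
t: no successors, so ◇(¬q → p ∨ ¬q) fails. ✗
u: successors {t, v, x}; ¬q → p ∨ ¬q there: t:T, v:T, x:T. ✓
v: no successors, so ◇(¬q → p ∨ ¬q) fails. ✗
w: successors {v, x}; ¬q → p ∨ ¬q there: v:T, x:T. ✓
x: successors {t}; ¬q → p ∨ ¬q there: t:T. ✓
y: successors {s, t, v}; ¬q → p ∨ ¬q there: s:T, t:T, v:T. ✓
Satisfying worlds: {s, u, w, x, y}.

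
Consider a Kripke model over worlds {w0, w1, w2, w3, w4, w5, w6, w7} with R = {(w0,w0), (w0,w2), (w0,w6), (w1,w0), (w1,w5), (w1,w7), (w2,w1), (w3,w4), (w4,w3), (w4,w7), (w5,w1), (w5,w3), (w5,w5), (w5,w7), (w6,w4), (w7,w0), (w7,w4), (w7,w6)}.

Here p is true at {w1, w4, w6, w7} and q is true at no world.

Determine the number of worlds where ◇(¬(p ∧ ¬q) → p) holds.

w0: successors {w0, w2, w6}; ¬(p ∧ ¬q) → p there: w0:F, w2:F, w6:T. ✓
w1: successors {w0, w5, w7}; ¬(p ∧ ¬q) → p there: w0:F, w5:F, w7:T. ✓
w2: successors {w1}; ¬(p ∧ ¬q) → p there: w1:T. ✓
w3: successors {w4}; ¬(p ∧ ¬q) → p there: w4:T. ✓
w4: successors {w3, w7}; ¬(p ∧ ¬q) → p there: w3:F, w7:T. ✓
w5: successors {w1, w3, w5, w7}; ¬(p ∧ ¬q) → p there: w1:T, w3:F, w5:F, w7:T. ✓
w6: successors {w4}; ¬(p ∧ ¬q) → p there: w4:T. ✓
w7: successors {w0, w4, w6}; ¬(p ∧ ¬q) → p there: w0:F, w4:T, w6:T. ✓
Satisfying worlds: {w0, w1, w2, w3, w4, w5, w6, w7}.

8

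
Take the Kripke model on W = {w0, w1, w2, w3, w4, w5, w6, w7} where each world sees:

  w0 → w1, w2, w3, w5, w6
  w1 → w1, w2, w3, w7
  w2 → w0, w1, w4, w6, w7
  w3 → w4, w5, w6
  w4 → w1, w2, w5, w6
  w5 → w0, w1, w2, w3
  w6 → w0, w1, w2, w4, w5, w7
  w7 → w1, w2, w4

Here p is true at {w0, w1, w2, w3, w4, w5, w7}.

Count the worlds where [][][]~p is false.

w0: successors {w1, w2, w3, w5, w6}; [][]~p there: w1:F, w2:F, w3:F, w5:F, w6:F. ✗
w1: successors {w1, w2, w3, w7}; [][]~p there: w1:F, w2:F, w3:F, w7:F. ✗
w2: successors {w0, w1, w4, w6, w7}; [][]~p there: w0:F, w1:F, w4:F, w6:F, w7:F. ✗
w3: successors {w4, w5, w6}; [][]~p there: w4:F, w5:F, w6:F. ✗
w4: successors {w1, w2, w5, w6}; [][]~p there: w1:F, w2:F, w5:F, w6:F. ✗
w5: successors {w0, w1, w2, w3}; [][]~p there: w0:F, w1:F, w2:F, w3:F. ✗
w6: successors {w0, w1, w2, w4, w5, w7}; [][]~p there: w0:F, w1:F, w2:F, w4:F, w5:F, w7:F. ✗
w7: successors {w1, w2, w4}; [][]~p there: w1:F, w2:F, w4:F. ✗
Satisfying worlds: ∅.
So [][][]~p fails at the other 8 worlds.

8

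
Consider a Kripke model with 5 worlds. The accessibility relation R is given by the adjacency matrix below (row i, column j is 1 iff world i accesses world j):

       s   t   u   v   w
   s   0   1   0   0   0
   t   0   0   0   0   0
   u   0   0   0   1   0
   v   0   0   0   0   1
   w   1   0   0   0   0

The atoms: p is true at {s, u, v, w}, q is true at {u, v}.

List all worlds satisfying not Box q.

{s, v, w}

s: Box q is F. ✓
t: Box q is T. ✗
u: Box q is T. ✗
v: Box q is F. ✓
w: Box q is F. ✓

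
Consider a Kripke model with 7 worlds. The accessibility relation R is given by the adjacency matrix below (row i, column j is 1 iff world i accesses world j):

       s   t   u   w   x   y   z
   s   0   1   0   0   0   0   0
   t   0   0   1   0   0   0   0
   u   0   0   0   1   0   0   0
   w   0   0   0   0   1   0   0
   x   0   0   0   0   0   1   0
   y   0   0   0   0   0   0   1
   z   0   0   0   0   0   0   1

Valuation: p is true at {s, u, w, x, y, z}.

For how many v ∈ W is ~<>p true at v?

1

s: <>p is F. ✓
t: <>p is T. ✗
u: <>p is T. ✗
w: <>p is T. ✗
x: <>p is T. ✗
y: <>p is T. ✗
z: <>p is T. ✗
Satisfying worlds: {s}.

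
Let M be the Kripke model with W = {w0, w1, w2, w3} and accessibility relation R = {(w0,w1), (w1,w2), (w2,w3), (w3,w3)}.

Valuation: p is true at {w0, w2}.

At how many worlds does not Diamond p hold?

3

w0: Diamond p is F. ✓
w1: Diamond p is T. ✗
w2: Diamond p is F. ✓
w3: Diamond p is F. ✓
Satisfying worlds: {w0, w2, w3}.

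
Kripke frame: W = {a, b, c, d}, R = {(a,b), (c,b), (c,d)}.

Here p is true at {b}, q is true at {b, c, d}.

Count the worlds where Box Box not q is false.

0

a: successors {b}; Box not q there: b:T. ✓
b: no successors, so Box Box not q holds vacuously. ✓
c: successors {b, d}; Box not q there: b:T, d:T. ✓
d: no successors, so Box Box not q holds vacuously. ✓
Satisfying worlds: {a, b, c, d}.
So Box Box not q fails at the other 0 worlds.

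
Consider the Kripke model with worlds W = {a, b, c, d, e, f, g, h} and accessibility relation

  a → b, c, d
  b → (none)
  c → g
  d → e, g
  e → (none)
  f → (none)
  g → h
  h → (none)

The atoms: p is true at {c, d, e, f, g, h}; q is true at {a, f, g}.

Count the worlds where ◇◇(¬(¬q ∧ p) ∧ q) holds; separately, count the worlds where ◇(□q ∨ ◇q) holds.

1 and 3

For ◇◇(¬(¬q ∧ p) ∧ q):
a: successors {b, c, d}; ◇(¬(¬q ∧ p) ∧ q) there: b:F, c:T, d:T. ✓
b: no successors, so ◇◇(¬(¬q ∧ p) ∧ q) fails. ✗
c: successors {g}; ◇(¬(¬q ∧ p) ∧ q) there: g:F. ✗
d: successors {e, g}; ◇(¬(¬q ∧ p) ∧ q) there: e:F, g:F. ✗
e: no successors, so ◇◇(¬(¬q ∧ p) ∧ q) fails. ✗
f: no successors, so ◇◇(¬(¬q ∧ p) ∧ q) fails. ✗
g: successors {h}; ◇(¬(¬q ∧ p) ∧ q) there: h:F. ✗
h: no successors, so ◇◇(¬(¬q ∧ p) ∧ q) fails. ✗
— 1 world.
For ◇(□q ∨ ◇q):
a: successors {b, c, d}; □q ∨ ◇q there: b:T, c:T, d:T. ✓
b: no successors, so ◇(□q ∨ ◇q) fails. ✗
c: successors {g}; □q ∨ ◇q there: g:F. ✗
d: successors {e, g}; □q ∨ ◇q there: e:T, g:F. ✓
e: no successors, so ◇(□q ∨ ◇q) fails. ✗
f: no successors, so ◇(□q ∨ ◇q) fails. ✗
g: successors {h}; □q ∨ ◇q there: h:T. ✓
h: no successors, so ◇(□q ∨ ◇q) fails. ✗
— 3 worlds.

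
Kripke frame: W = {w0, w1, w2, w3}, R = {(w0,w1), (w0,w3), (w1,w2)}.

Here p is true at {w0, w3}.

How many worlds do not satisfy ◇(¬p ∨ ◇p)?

2

w0: successors {w1, w3}; ¬p ∨ ◇p there: w1:T, w3:F. ✓
w1: successors {w2}; ¬p ∨ ◇p there: w2:T. ✓
w2: no successors, so ◇(¬p ∨ ◇p) fails. ✗
w3: no successors, so ◇(¬p ∨ ◇p) fails. ✗
Satisfying worlds: {w0, w1}.
So ◇(¬p ∨ ◇p) fails at the other 2 worlds.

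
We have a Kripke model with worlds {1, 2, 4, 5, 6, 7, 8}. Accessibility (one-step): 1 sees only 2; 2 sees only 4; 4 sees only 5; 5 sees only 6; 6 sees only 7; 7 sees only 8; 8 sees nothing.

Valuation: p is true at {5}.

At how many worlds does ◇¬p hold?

5

1: successors {2}; ¬p there: 2:T. ✓
2: successors {4}; ¬p there: 4:T. ✓
4: successors {5}; ¬p there: 5:F. ✗
5: successors {6}; ¬p there: 6:T. ✓
6: successors {7}; ¬p there: 7:T. ✓
7: successors {8}; ¬p there: 8:T. ✓
8: no successors, so ◇¬p fails. ✗
Satisfying worlds: {1, 2, 5, 6, 7}.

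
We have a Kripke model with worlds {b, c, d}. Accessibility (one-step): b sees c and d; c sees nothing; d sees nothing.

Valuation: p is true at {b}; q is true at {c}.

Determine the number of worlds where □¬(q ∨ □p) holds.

2

b: successors {c, d}; ¬(q ∨ □p) there: c:F, d:F. ✗
c: no successors, so □¬(q ∨ □p) holds vacuously. ✓
d: no successors, so □¬(q ∨ □p) holds vacuously. ✓
Satisfying worlds: {c, d}.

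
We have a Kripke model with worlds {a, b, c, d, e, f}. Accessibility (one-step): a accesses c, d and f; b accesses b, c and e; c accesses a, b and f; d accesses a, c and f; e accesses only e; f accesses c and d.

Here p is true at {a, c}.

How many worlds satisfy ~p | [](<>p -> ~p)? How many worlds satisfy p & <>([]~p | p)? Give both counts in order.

4 and 2

For ~p | [](<>p -> ~p):
a: ~p is F, [](<>p -> ~p) is F. ✗
b: ~p is T, [](<>p -> ~p) is F. ✓
c: ~p is F, [](<>p -> ~p) is F. ✗
d: ~p is T, [](<>p -> ~p) is F. ✓
e: ~p is T, [](<>p -> ~p) is T. ✓
f: ~p is T, [](<>p -> ~p) is F. ✓
— 4 worlds.
For p & <>([]~p | p):
a: p is T, <>([]~p | p) is T. ✓
b: p is F, <>([]~p | p) is T. ✗
c: p is T, <>([]~p | p) is T. ✓
d: p is F, <>([]~p | p) is T. ✗
e: p is F, <>([]~p | p) is T. ✗
f: p is F, <>([]~p | p) is T. ✗
— 2 worlds.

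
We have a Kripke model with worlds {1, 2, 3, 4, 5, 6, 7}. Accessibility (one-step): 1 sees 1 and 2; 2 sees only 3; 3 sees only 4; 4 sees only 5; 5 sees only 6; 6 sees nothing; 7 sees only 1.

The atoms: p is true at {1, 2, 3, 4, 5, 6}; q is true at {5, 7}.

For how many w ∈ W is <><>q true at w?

1

1: successors {1, 2}; <>q there: 1:F, 2:F. ✗
2: successors {3}; <>q there: 3:F. ✗
3: successors {4}; <>q there: 4:T. ✓
4: successors {5}; <>q there: 5:F. ✗
5: successors {6}; <>q there: 6:F. ✗
6: no successors, so <><>q fails. ✗
7: successors {1}; <>q there: 1:F. ✗
Satisfying worlds: {3}.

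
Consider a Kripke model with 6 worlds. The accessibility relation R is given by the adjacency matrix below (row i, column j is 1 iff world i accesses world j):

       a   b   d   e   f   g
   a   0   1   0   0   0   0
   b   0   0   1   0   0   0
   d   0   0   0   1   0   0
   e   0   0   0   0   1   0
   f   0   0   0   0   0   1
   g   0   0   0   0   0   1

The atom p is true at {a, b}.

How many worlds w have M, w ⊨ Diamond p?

1

a: successors {b}; p there: b:T. ✓
b: successors {d}; p there: d:F. ✗
d: successors {e}; p there: e:F. ✗
e: successors {f}; p there: f:F. ✗
f: successors {g}; p there: g:F. ✗
g: successors {g}; p there: g:F. ✗
Satisfying worlds: {a}.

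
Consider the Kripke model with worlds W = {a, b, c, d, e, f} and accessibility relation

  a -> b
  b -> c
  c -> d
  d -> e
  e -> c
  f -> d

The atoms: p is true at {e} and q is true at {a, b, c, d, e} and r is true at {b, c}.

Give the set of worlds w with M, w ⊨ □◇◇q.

{a, b, c, d, e, f}

a: successors {b}; ◇◇q there: b:T. ✓
b: successors {c}; ◇◇q there: c:T. ✓
c: successors {d}; ◇◇q there: d:T. ✓
d: successors {e}; ◇◇q there: e:T. ✓
e: successors {c}; ◇◇q there: c:T. ✓
f: successors {d}; ◇◇q there: d:T. ✓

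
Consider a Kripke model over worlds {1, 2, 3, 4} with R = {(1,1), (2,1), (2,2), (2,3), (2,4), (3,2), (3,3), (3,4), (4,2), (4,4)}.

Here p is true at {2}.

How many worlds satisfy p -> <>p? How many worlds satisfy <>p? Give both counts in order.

4 and 3

For p -> <>p:
1: p is F, <>p is F. ✓
2: p is T, <>p is T. ✓
3: p is F, <>p is T. ✓
4: p is F, <>p is T. ✓
— 4 worlds.
For <>p:
1: successors {1}; p there: 1:F. ✗
2: successors {1, 2, 3, 4}; p there: 1:F, 2:T, 3:F, 4:F. ✓
3: successors {2, 3, 4}; p there: 2:T, 3:F, 4:F. ✓
4: successors {2, 4}; p there: 2:T, 4:F. ✓
— 3 worlds.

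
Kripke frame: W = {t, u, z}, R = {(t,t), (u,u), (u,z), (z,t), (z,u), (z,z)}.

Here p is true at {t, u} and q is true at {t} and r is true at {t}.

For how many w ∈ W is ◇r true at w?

t: successors {t}; r there: t:T. ✓
u: successors {u, z}; r there: u:F, z:F. ✗
z: successors {t, u, z}; r there: t:T, u:F, z:F. ✓
Satisfying worlds: {t, z}.

2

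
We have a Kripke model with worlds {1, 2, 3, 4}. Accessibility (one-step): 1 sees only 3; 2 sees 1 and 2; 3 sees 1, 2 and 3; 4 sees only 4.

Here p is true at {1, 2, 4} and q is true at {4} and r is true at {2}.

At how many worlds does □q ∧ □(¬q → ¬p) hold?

1: □q is F, □(¬q → ¬p) is T. ✗
2: □q is F, □(¬q → ¬p) is F. ✗
3: □q is F, □(¬q → ¬p) is F. ✗
4: □q is T, □(¬q → ¬p) is T. ✓
Satisfying worlds: {4}.

1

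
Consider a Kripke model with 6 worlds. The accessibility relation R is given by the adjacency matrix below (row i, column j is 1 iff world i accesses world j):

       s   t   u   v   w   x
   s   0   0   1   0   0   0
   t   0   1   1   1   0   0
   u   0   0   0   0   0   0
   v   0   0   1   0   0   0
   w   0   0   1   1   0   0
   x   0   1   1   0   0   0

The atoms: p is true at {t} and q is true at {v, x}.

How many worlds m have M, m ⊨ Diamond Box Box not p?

s: successors {u}; Box Box not p there: u:T. ✓
t: successors {t, u, v}; Box Box not p there: t:F, u:T, v:T. ✓
u: no successors, so Diamond Box Box not p fails. ✗
v: successors {u}; Box Box not p there: u:T. ✓
w: successors {u, v}; Box Box not p there: u:T, v:T. ✓
x: successors {t, u}; Box Box not p there: t:F, u:T. ✓
Satisfying worlds: {s, t, v, w, x}.

5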